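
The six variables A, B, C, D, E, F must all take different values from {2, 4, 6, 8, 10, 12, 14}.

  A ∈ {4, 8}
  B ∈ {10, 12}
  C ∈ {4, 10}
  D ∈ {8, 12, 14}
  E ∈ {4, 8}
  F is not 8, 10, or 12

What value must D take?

14

A and E between them cover only {4, 8} — a naked pair. Remove those values from C, D, F.
C must be 10 (only option left). So B can't be 10.
B must be 12 (only option left). Remove 12 from D.
So D = 14.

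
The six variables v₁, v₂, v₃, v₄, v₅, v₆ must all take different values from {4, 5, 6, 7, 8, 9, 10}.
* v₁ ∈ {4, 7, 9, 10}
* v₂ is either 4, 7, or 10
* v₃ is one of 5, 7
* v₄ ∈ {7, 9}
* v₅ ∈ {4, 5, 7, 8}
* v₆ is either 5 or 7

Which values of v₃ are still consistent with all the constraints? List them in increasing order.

Among the 6 variables, 8 fits only v₅ (and all 6 values in {4, 5, 7, 8, 9, 10} must be used), so v₅ = 8.
v₃ and v₆ share exactly the 2 values {5, 7}; by pigeonhole those values go to them, so strike 5, 7 from v₁, v₂, v₄.
That leaves v₄ = 9. Strike 9 from v₁.
No further eliminations apply; v₃ can still be any of 5, 7.

5, 7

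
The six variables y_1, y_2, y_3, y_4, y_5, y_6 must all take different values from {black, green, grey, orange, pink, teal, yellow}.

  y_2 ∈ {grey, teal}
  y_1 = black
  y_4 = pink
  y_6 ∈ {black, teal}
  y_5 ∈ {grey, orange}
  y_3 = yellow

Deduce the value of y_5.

orange

y_1's domain is down to {black}, so y_1 = black. Eliminate black elsewhere: y_6.
y_3 must be yellow (only option left).
y_4 has just one choice, so y_4 = pink.
y_6's domain is down to {teal}, so y_6 = teal. Strike teal from y_2.
y_2's domain is down to {grey}, so y_2 = grey. Remove grey from y_5.
So y_5 = orange.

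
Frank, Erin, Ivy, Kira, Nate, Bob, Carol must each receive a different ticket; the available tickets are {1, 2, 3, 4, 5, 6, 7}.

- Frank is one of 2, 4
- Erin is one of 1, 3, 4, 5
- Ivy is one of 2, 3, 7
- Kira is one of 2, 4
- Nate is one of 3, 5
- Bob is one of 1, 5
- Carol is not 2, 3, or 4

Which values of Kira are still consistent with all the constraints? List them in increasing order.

2, 4

The 7 variables together cover exactly {1, 2, 3, 4, 5, 6, 7} — 7 values for 7 variables — and 6 appears only in Carol's list, so Carol = 6.
Among the 6 still-open variables, 7 fits only Ivy (and all 6 values in {1, 2, 3, 4, 5, 7} must be used), so Ivy = 7.
Frank and Kira between them cover only {2, 4} — a naked pair. Remove those values from Erin.
No further eliminations apply; Kira can still be any of 2, 4.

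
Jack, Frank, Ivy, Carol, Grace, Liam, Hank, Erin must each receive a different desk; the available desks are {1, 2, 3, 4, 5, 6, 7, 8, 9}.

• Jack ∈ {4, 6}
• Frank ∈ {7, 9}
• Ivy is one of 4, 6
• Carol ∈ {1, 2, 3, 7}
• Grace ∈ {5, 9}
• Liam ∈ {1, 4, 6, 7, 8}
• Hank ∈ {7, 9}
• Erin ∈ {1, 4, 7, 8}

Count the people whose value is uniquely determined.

1

Jack and Ivy between them cover only {4, 6} — a naked pair. Remove those values from Liam, Erin.
Frank and Hank share exactly the 2 values {7, 9}; by pigeonhole those values go to them, so strike 7, 9 from Carol, Grace, Liam, Erin.
That leaves Grace = 5.
The 2 variables Liam and Erin are confined to {1, 8}, which locks those values in; drop them from Carol.
Determined: Grace=5. The other people each still have more than one consistent value. That makes 1.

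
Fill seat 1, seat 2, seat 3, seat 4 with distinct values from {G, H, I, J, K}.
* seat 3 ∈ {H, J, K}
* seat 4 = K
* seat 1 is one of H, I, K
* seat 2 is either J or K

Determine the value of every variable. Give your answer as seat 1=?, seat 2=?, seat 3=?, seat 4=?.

seat 4 has just one choice, so seat 4 = K. Strike K from seat 1, seat 2, seat 3.
seat 2's domain is down to {J}, so seat 2 = J. So seat 3 can't be J.
seat 3 has just one choice, so seat 3 = H. Remove H from seat 1.
That leaves seat 1 = I.

seat 1=I, seat 2=J, seat 3=H, seat 4=K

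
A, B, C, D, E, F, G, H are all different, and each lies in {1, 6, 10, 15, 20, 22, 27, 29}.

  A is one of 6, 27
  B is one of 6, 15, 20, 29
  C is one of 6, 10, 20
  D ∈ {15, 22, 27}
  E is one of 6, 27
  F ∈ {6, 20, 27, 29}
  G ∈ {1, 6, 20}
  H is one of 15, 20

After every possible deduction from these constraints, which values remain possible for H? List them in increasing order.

Among the 8 variables, 1 fits only G (and all 8 values in {1, 6, 10, 15, 20, 22, 27, 29} must be used), so G = 1.
The 7 still-open variables together cover exactly {6, 10, 15, 20, 22, 27, 29} — 7 values for 7 variables — and 10 appears only in C's list, so C = 10.
The 6 still-open variables draw from only 6 values {6, 15, 20, 22, 27, 29}, so each is used; only D can be 22, hence D = 22.
The 2 variables A and E are confined to {6, 27}, which locks those values in; drop them from B, F.
No further eliminations apply; H can still be any of 15, 20.

15, 20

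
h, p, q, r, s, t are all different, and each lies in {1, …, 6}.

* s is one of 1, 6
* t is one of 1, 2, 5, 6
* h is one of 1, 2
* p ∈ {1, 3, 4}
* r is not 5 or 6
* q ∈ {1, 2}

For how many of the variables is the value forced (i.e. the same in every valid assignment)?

The 6 variables draw from only 6 values {1, 2, 3, 4, 5, 6}, so each is used; only t can be 5, hence t = 5.
The 5 still-open variables draw from only 5 values {1, 2, 3, 4, 6}, so each is used; only s can be 6, hence s = 6.
The 2 variables h and q are confined to {1, 2}, which locks those values in; drop them from p, r.
Determined: s=6, t=5. The other variables each still have more than one consistent value. That makes 2.

2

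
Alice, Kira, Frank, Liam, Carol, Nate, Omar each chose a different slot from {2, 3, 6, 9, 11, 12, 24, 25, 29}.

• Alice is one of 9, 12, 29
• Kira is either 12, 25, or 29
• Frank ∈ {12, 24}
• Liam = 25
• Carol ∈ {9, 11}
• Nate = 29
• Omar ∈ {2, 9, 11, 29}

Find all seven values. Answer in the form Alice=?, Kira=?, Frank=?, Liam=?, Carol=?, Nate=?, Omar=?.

Liam has just one choice, so Liam = 25. So Kira can't be 25.
Nate has just one choice, so Nate = 29. So Alice, Kira, Omar can't be 29.
Kira has just one choice, so Kira = 12. Strike 12 from Alice, Frank.
Frank must be 24 (only option left).
That leaves Alice = 9. Eliminate 9 elsewhere: Carol, Omar.
That leaves Carol = 11. Eliminate 11 elsewhere: Omar.
Omar's domain is down to {2}, so Omar = 2.

Alice=9, Kira=12, Frank=24, Liam=25, Carol=11, Nate=29, Omar=2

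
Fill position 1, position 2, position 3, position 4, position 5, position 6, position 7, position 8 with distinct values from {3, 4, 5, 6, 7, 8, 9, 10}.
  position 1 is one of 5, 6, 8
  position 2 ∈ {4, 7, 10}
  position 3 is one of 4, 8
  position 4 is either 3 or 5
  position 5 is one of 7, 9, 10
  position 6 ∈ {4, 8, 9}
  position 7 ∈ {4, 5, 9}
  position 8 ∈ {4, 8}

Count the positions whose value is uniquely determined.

Among the 8 variables, 3 fits only position 4 (and all 8 values in {3, 4, 5, 6, 7, 8, 9, 10} must be used), so position 4 = 3.
The 7 still-open variables draw from only 7 values {4, 5, 6, 7, 8, 9, 10}, so each is used; only position 1 can be 6, hence position 1 = 6.
Among the 6 still-open variables, 5 fits only position 7 (and all 6 values in {4, 5, 7, 8, 9, 10} must be used), so position 7 = 5.
The 2 variables position 3 and position 8 are confined to {4, 8}, which locks those values in; drop them from position 2, position 6.
position 6's domain is down to {9}, so position 6 = 9. So position 5 can't be 9.
Determined: position 1=6, position 4=3, position 6=9, position 7=5. The other positions each still have more than one consistent value. That makes 4.

4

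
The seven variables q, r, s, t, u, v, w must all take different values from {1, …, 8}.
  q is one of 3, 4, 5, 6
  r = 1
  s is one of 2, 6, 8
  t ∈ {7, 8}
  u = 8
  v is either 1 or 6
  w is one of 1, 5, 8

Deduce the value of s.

r must be 1 (only option left). Eliminate 1 elsewhere: v, w.
u has just one choice, so u = 8. So s, t, w can't be 8.
That leaves v = 6. So q, s can't be 6.
So s = 2.

2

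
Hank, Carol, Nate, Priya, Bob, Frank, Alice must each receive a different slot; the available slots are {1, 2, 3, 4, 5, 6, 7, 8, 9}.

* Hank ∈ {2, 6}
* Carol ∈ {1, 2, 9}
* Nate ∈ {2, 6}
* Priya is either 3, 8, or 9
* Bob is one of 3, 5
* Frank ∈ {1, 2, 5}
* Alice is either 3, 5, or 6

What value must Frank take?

The 7 variables draw from only 7 values {1, 2, 3, 5, 6, 8, 9}, so each is used; only Priya can be 8, hence Priya = 8.
Among the 6 still-open variables, 9 fits only Carol (and all 6 values in {1, 2, 3, 5, 6, 9} must be used), so Carol = 9.
The 5 still-open variables draw from only 5 values {1, 2, 3, 5, 6}, so each is used; only Frank can be 1, hence Frank = 1.

1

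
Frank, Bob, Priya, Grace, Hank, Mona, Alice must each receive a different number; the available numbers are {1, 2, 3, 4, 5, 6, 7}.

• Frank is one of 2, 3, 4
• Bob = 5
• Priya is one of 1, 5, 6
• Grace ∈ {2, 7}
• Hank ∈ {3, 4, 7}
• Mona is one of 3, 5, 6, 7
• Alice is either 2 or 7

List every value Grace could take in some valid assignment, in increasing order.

2, 7

Bob must be 5 (only option left). Strike 5 from Priya, Mona.
Among the 6 still-open variables, 1 fits only Priya (and all 6 values in {1, 2, 3, 4, 6, 7} must be used), so Priya = 1.
The 5 still-open variables draw from only 5 values {2, 3, 4, 6, 7}, so each is used; only Mona can be 6, hence Mona = 6.
The 2 variables Grace and Alice are confined to {2, 7}, which locks those values in; drop them from Frank, Hank.
No further eliminations apply; Grace can still be any of 2, 7.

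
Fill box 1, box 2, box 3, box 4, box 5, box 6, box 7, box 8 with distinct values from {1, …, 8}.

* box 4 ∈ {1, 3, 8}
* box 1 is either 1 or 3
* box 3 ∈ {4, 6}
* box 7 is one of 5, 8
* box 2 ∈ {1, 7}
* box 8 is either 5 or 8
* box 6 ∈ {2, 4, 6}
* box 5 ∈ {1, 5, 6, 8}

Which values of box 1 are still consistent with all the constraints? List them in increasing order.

The 8 variables draw from only 8 values {1, 2, 3, 4, 5, 6, 7, 8}, so each is used; only box 6 can be 2, hence box 6 = 2.
The 7 still-open variables draw from only 7 values {1, 3, 4, 5, 6, 7, 8}, so each is used; only box 3 can be 4, hence box 3 = 4.
The 6 still-open variables together cover exactly {1, 3, 5, 6, 7, 8} — 6 values for 6 variables — and 6 appears only in box 5's list, so box 5 = 6.
The 5 still-open variables together cover exactly {1, 3, 5, 7, 8} — 5 values for 5 variables — and 7 appears only in box 2's list, so box 2 = 7.
box 7 and box 8 share exactly the 2 values {5, 8}; by pigeonhole those values go to them, so strike 5, 8 from box 4.
No further eliminations apply; box 1 can still be any of 1, 3.

1, 3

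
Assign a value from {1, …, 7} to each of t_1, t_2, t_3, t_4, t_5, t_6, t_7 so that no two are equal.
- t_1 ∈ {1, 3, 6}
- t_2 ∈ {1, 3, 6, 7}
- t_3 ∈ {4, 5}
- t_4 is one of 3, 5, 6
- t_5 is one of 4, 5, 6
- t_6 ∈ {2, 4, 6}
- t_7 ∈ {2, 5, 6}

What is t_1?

1

The 7 variables together cover exactly {1, 2, 3, 4, 5, 6, 7} — 7 values for 7 variables — and 7 appears only in t_2's list, so t_2 = 7.
Among the 6 still-open variables, 1 fits only t_1 (and all 6 values in {1, 2, 3, 4, 5, 6} must be used), so t_1 = 1.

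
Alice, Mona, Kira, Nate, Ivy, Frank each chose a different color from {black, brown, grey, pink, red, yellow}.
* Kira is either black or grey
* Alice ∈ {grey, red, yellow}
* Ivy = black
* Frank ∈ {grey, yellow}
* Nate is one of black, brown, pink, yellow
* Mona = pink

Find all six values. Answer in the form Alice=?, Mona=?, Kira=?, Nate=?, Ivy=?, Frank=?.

Alice=red, Mona=pink, Kira=grey, Nate=brown, Ivy=black, Frank=yellow

Mona must be pink (only option left). Eliminate pink elsewhere: Nate.
Ivy's domain is down to {black}, so Ivy = black. So Kira, Nate can't be black.
Kira must be grey (only option left). Eliminate grey elsewhere: Alice, Frank.
That leaves Frank = yellow. So Alice, Nate can't be yellow.
Alice must be red (only option left).
That leaves Nate = brown.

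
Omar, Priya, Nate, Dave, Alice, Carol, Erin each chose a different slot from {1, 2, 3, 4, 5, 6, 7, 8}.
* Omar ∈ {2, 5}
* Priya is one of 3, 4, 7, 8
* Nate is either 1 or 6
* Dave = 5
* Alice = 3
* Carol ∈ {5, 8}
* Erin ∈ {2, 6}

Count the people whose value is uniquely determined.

Dave has just one choice, so Dave = 5. So Omar, Carol can't be 5.
That leaves Alice = 3. Strike 3 from Priya.
Carol has just one choice, so Carol = 8. Strike 8 from Priya.
That leaves Omar = 2. Strike 2 from Erin.
That leaves Erin = 6. Strike 6 from Nate.
Nate must be 1 (only option left).
Determined: Omar=2, Nate=1, Dave=5, Alice=3, Carol=8, Erin=6. The other people each still have more than one consistent value. That makes 6.

6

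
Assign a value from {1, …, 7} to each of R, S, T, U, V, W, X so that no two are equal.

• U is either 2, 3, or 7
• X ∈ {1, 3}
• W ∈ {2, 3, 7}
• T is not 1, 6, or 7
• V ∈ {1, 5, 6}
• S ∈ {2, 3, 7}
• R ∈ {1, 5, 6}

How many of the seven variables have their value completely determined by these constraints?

2

The 7 variables draw from only 7 values {1, 2, 3, 4, 5, 6, 7}, so each is used; only T can be 4, hence T = 4.
S, U, W share exactly the 3 values {2, 3, 7}; by pigeonhole those values go to them, so strike 2, 3, 7 from X.
That leaves X = 1. Remove 1 from R, V.
Determined: T=4, X=1. The other variables each still have more than one consistent value. That makes 2.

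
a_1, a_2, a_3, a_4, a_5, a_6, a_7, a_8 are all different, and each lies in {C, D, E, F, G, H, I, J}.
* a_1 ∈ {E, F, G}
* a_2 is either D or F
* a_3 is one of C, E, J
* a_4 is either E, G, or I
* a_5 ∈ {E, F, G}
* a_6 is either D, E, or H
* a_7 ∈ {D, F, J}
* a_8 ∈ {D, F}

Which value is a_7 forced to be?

J

Among the 8 variables, C fits only a_3 (and all 8 values in {C, D, E, F, G, H, I, J} must be used), so a_3 = C.
The 7 still-open variables draw from only 7 values {D, E, F, G, H, I, J}, so each is used; only a_6 can be H, hence a_6 = H.
The 6 still-open variables together cover exactly {D, E, F, G, I, J} — 6 values for 6 variables — and I appears only in a_4's list, so a_4 = I.
The 5 still-open variables draw from only 5 values {D, E, F, G, J}, so each is used; only a_7 can be J, hence a_7 = J.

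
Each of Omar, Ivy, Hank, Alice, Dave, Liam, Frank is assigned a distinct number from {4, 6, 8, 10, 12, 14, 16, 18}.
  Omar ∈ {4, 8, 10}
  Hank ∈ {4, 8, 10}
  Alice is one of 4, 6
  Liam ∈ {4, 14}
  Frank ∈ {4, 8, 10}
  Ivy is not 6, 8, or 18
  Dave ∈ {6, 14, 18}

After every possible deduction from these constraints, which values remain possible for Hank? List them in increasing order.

Omar, Hank, Frank share exactly the 3 values {4, 8, 10}; by pigeonhole those values go to them, so strike 4, 8, 10 from Ivy, Alice, Liam.
Alice has just one choice, so Alice = 6. Strike 6 from Dave.
Liam's domain is down to {14}, so Liam = 14. Strike 14 from Ivy, Dave.
Dave must be 18 (only option left).
No further eliminations apply; Hank can still be any of 4, 8, 10.

4, 8, 10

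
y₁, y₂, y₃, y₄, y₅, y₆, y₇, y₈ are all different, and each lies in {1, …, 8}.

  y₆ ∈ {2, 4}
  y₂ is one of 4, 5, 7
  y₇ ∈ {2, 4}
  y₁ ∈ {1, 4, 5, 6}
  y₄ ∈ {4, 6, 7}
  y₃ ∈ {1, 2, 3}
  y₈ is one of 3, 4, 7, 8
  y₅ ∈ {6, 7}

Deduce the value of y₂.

5

The 8 variables together cover exactly {1, 2, 3, 4, 5, 6, 7, 8} — 8 values for 8 variables — and 8 appears only in y₈'s list, so y₈ = 8.
The 7 still-open variables draw from only 7 values {1, 2, 3, 4, 5, 6, 7}, so each is used; only y₃ can be 3, hence y₃ = 3.
Among the 6 still-open variables, 1 fits only y₁ (and all 6 values in {1, 2, 4, 5, 6, 7} must be used), so y₁ = 1.
Among the 5 still-open variables, 5 fits only y₂ (and all 5 values in {2, 4, 5, 6, 7} must be used), so y₂ = 5.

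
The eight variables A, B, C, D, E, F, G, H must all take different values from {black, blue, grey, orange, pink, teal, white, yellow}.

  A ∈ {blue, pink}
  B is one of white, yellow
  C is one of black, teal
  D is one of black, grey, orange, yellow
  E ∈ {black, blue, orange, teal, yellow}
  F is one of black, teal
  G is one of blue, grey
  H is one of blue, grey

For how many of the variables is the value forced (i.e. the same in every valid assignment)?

Among the 8 variables, pink fits only A (and all 8 values in {black, blue, grey, orange, pink, teal, white, yellow} must be used), so A = pink.
The 7 still-open variables together cover exactly {black, blue, grey, orange, teal, white, yellow} — 7 values for 7 variables — and white appears only in B's list, so B = white.
The 2 variables C and F are confined to {black, teal}, which locks those values in; drop them from D, E.
G and H between them cover only {blue, grey} — a naked pair. Remove those values from D, E.
Determined: A=pink, B=white. The other variables each still have more than one consistent value. That makes 2.

2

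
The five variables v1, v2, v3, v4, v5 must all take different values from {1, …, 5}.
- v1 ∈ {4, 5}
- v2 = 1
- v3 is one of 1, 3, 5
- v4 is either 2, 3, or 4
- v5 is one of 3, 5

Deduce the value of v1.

v2's domain is down to {1}, so v2 = 1. So v3 can't be 1.
The 4 still-open variables together cover exactly {2, 3, 4, 5} — 4 values for 4 variables — and 2 appears only in v4's list, so v4 = 2.
The 3 still-open variables draw from only 3 values {3, 4, 5}, so each is used; only v1 can be 4, hence v1 = 4.

4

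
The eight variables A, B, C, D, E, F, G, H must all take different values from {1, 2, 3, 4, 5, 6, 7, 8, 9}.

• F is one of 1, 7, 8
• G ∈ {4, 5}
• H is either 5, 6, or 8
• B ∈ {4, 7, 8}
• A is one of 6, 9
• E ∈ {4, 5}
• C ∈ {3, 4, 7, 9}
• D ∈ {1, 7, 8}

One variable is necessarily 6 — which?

The 8 variables together cover exactly {1, 3, 4, 5, 6, 7, 8, 9} — 8 values for 8 variables — and 3 appears only in C's list, so C = 3.
Among the 7 still-open variables, 9 fits only A (and all 7 values in {1, 4, 5, 6, 7, 8, 9} must be used), so A = 9.
Among the 6 still-open variables, 6 fits only H (and all 6 values in {1, 4, 5, 6, 7, 8} must be used), so H = 6.

H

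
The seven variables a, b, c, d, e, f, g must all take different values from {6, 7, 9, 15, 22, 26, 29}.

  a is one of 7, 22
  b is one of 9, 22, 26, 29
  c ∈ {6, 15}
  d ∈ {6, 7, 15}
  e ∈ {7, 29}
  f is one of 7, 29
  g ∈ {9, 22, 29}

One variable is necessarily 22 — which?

The 7 variables draw from only 7 values {6, 7, 9, 15, 22, 26, 29}, so each is used; only b can be 26, hence b = 26.
Among the 6 still-open variables, 9 fits only g (and all 6 values in {6, 7, 9, 15, 22, 29} must be used), so g = 9.
The 5 still-open variables draw from only 5 values {6, 7, 15, 22, 29}, so each is used; only a can be 22, hence a = 22.

a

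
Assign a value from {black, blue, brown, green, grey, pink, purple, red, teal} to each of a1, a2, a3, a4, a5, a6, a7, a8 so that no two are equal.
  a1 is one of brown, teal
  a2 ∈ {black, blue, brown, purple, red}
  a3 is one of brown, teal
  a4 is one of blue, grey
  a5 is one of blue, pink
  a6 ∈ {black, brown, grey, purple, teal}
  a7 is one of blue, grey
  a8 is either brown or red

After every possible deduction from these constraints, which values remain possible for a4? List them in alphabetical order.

The 8 variables draw from only 8 values {black, blue, brown, grey, pink, purple, red, teal}, so each is used; only a5 can be pink, hence a5 = pink.
The 2 variables a1 and a3 are confined to {brown, teal}, which locks those values in; drop them from a2, a6, a8.
a8 has just one choice, so a8 = red. Strike red from a2.
a4 and a7 share exactly the 2 values {blue, grey}; by pigeonhole those values go to them, so strike blue, grey from a2, a6.
No further eliminations apply; a4 can still be any of blue, grey.

blue, grey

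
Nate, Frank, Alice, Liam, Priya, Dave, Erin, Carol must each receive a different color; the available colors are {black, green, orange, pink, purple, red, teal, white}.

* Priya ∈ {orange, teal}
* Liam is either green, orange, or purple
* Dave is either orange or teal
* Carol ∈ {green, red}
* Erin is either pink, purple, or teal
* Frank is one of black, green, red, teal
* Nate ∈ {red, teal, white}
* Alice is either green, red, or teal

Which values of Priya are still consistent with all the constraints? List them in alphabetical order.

The 8 variables draw from only 8 values {black, green, orange, pink, purple, red, teal, white}, so each is used; only Frank can be black, hence Frank = black.
The 7 still-open variables draw from only 7 values {green, orange, pink, purple, red, teal, white}, so each is used; only Erin can be pink, hence Erin = pink.
The 6 still-open variables draw from only 6 values {green, orange, purple, red, teal, white}, so each is used; only Liam can be purple, hence Liam = purple.
The 5 still-open variables together cover exactly {green, orange, red, teal, white} — 5 values for 5 variables — and white appears only in Nate's list, so Nate = white.
The 2 variables Priya and Dave are confined to {orange, teal}, which locks those values in; drop them from Alice.
No further eliminations apply; Priya can still be any of orange, teal.

orange, teal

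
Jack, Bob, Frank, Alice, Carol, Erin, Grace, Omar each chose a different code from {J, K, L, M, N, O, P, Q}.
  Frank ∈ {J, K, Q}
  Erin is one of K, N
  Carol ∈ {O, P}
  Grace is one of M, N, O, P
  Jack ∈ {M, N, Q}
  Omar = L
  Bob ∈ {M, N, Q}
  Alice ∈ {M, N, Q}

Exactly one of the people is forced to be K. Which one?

Omar's domain is down to {L}, so Omar = L.
Among the 7 still-open variables, J fits only Frank (and all 7 values in {J, K, M, N, O, P, Q} must be used), so Frank = J.
Among the 6 still-open variables, K fits only Erin (and all 6 values in {K, M, N, O, P, Q} must be used), so Erin = K.

Erin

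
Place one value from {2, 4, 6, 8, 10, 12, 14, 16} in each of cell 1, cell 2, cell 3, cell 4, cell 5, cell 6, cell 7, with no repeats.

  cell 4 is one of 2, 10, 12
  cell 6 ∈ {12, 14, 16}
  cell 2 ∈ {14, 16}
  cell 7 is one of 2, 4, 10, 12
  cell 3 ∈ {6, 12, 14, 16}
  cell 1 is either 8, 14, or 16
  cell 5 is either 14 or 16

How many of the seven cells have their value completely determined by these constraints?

3

cell 2 and cell 5 between them cover only {14, 16} — a naked pair. Remove those values from cell 1, cell 3, cell 6.
cell 1 must be 8 (only option left).
cell 6 must be 12 (only option left). Eliminate 12 elsewhere: cell 3, cell 4, cell 7.
cell 3's domain is down to {6}, so cell 3 = 6.
Determined: cell 1=8, cell 3=6, cell 6=12. The other cells each still have more than one consistent value. That makes 3.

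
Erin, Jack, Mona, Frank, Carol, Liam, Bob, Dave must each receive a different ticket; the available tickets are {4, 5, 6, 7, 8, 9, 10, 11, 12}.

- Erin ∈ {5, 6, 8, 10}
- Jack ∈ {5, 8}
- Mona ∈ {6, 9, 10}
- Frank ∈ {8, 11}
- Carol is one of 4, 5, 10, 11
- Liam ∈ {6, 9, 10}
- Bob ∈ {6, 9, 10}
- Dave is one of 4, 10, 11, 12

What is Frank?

11

The 8 variables draw from only 8 values {4, 5, 6, 8, 9, 10, 11, 12}, so each is used; only Dave can be 12, hence Dave = 12.
The 7 still-open variables together cover exactly {4, 5, 6, 8, 9, 10, 11} — 7 values for 7 variables — and 4 appears only in Carol's list, so Carol = 4.
The 6 still-open variables draw from only 6 values {5, 6, 8, 9, 10, 11}, so each is used; only Frank can be 11, hence Frank = 11.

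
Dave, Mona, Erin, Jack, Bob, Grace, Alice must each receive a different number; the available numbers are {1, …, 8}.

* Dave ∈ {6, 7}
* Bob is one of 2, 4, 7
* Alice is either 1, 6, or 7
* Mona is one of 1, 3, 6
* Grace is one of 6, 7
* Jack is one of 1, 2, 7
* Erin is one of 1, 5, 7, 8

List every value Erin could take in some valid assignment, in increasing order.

5, 8

The 2 variables Dave and Grace are confined to {6, 7}, which locks those values in; drop them from Mona, Erin, Jack, Bob, Alice.
Alice's domain is down to {1}, so Alice = 1. Remove 1 from Mona, Erin, Jack.
Mona's domain is down to {3}, so Mona = 3.
Jack has just one choice, so Jack = 2. Eliminate 2 elsewhere: Bob.
Bob must be 4 (only option left).
No further eliminations apply; Erin can still be any of 5, 8.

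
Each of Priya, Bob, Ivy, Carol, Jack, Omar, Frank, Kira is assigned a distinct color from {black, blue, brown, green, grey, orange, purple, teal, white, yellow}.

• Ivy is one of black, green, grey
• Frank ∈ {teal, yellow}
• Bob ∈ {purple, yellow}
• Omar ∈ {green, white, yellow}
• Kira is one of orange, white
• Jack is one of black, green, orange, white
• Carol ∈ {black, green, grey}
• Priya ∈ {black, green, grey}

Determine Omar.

The 8 variables together cover exactly {black, green, grey, orange, purple, teal, white, yellow} — 8 values for 8 variables — and purple appears only in Bob's list, so Bob = purple.
Among the 7 still-open variables, teal fits only Frank (and all 7 values in {black, green, grey, orange, teal, white, yellow} must be used), so Frank = teal.
The 6 still-open variables draw from only 6 values {black, green, grey, orange, white, yellow}, so each is used; only Omar can be yellow, hence Omar = yellow.

yellow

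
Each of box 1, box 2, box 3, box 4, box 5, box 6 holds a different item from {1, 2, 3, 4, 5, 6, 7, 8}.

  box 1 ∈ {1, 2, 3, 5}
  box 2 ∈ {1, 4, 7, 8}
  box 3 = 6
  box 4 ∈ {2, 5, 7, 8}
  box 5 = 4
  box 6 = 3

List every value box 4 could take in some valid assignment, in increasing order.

box 3's domain is down to {6}, so box 3 = 6.
That leaves box 5 = 4. Eliminate 4 elsewhere: box 2.
box 6 must be 3 (only option left). So box 1 can't be 3.
No further eliminations apply; box 4 can still be any of 2, 5, 7, 8.

2, 5, 7, 8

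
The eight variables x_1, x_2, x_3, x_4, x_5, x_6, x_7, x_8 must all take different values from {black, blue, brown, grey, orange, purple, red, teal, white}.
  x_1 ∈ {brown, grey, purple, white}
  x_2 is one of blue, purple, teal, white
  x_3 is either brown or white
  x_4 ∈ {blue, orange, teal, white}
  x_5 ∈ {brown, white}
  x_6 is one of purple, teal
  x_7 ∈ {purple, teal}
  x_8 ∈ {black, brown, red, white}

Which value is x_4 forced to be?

The 2 variables x_3 and x_5 are confined to {brown, white}, which locks those values in; drop them from x_1, x_2, x_4, x_8.
x_6 and x_7 between them cover only {purple, teal} — a naked pair. Remove those values from x_1, x_2, x_4.
That leaves x_1 = grey.
x_2 has just one choice, so x_2 = blue. Remove blue from x_4.
So x_4 = orange.

orange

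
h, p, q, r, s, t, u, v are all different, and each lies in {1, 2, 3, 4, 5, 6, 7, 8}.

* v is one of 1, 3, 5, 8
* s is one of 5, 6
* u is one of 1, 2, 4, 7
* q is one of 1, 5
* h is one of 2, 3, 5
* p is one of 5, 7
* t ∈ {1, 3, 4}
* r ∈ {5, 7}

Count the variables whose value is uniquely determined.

The 8 variables draw from only 8 values {1, 2, 3, 4, 5, 6, 7, 8}, so each is used; only s can be 6, hence s = 6.
Among the 7 still-open variables, 8 fits only v (and all 7 values in {1, 2, 3, 4, 5, 7, 8} must be used), so v = 8.
p and r share exactly the 2 values {5, 7}; by pigeonhole those values go to them, so strike 5, 7 from h, q, u.
That leaves q = 1. Remove 1 from t, u.
Determined: q=1, s=6, v=8. The other variables each still have more than one consistent value. That makes 3.

3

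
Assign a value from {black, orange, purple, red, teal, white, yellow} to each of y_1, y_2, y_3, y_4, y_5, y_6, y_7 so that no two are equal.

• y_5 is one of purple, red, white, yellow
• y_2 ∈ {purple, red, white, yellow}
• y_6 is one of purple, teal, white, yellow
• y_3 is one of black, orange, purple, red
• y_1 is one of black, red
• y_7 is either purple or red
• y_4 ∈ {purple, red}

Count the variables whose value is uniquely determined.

The 7 variables draw from only 7 values {black, orange, purple, red, teal, white, yellow}, so each is used; only y_3 can be orange, hence y_3 = orange.
The 6 still-open variables draw from only 6 values {black, purple, red, teal, white, yellow}, so each is used; only y_1 can be black, hence y_1 = black.
The 5 still-open variables together cover exactly {purple, red, teal, white, yellow} — 5 values for 5 variables — and teal appears only in y_6's list, so y_6 = teal.
y_4 and y_7 share exactly the 2 values {purple, red}; by pigeonhole those values go to them, so strike purple, red from y_2, y_5.
Determined: y_1=black, y_3=orange, y_6=teal. The other variables each still have more than one consistent value. That makes 3.

3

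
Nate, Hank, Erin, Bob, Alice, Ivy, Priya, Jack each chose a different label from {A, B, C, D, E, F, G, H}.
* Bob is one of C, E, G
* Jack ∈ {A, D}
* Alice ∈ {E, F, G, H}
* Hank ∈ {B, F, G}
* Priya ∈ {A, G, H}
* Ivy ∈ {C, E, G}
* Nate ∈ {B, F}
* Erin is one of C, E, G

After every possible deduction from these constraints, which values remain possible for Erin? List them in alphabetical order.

C, E, G

The 8 variables draw from only 8 values {A, B, C, D, E, F, G, H}, so each is used; only Jack can be D, hence Jack = D.
The 7 still-open variables together cover exactly {A, B, C, E, F, G, H} — 7 values for 7 variables — and A appears only in Priya's list, so Priya = A.
The 6 still-open variables together cover exactly {B, C, E, F, G, H} — 6 values for 6 variables — and H appears only in Alice's list, so Alice = H.
Erin, Bob, Ivy between them cover only {C, E, G} — a naked triple. Remove those values from Hank.
No further eliminations apply; Erin can still be any of C, E, G.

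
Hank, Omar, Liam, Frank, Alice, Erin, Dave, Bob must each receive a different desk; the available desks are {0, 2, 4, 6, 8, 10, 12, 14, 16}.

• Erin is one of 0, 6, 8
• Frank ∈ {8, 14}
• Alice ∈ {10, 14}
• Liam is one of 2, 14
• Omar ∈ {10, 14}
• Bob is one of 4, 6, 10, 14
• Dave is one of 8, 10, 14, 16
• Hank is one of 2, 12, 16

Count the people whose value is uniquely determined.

4

The 2 variables Omar and Alice are confined to {10, 14}, which locks those values in; drop them from Liam, Frank, Dave, Bob.
That leaves Liam = 2. So Hank can't be 2.
That leaves Frank = 8. Strike 8 from Erin, Dave.
Dave has just one choice, so Dave = 16. So Hank can't be 16.
Hank has just one choice, so Hank = 12.
Determined: Hank=12, Liam=2, Frank=8, Dave=16. The other people each still have more than one consistent value. That makes 4.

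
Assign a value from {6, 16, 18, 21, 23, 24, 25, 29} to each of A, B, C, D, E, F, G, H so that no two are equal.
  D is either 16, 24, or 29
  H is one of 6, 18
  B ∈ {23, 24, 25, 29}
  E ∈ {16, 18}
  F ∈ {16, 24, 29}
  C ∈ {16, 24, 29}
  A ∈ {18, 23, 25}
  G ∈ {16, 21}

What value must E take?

18

Among the 8 variables, 6 fits only H (and all 8 values in {6, 16, 18, 21, 23, 24, 25, 29} must be used), so H = 6.
Among the 7 still-open variables, 21 fits only G (and all 7 values in {16, 18, 21, 23, 24, 25, 29} must be used), so G = 21.
C, D, F share exactly the 3 values {16, 24, 29}; by pigeonhole those values go to them, so strike 16, 24, 29 from B, E.
So E = 18.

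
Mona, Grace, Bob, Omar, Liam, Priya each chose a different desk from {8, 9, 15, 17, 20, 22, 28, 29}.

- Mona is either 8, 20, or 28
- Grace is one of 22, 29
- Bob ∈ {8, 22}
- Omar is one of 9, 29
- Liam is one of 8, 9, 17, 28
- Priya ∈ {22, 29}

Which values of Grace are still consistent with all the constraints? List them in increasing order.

The 2 variables Grace and Priya are confined to {22, 29}, which locks those values in; drop them from Bob, Omar.
Bob must be 8 (only option left). Strike 8 from Mona, Liam.
Omar must be 9 (only option left). So Liam can't be 9.
No further eliminations apply; Grace can still be any of 22, 29.

22, 29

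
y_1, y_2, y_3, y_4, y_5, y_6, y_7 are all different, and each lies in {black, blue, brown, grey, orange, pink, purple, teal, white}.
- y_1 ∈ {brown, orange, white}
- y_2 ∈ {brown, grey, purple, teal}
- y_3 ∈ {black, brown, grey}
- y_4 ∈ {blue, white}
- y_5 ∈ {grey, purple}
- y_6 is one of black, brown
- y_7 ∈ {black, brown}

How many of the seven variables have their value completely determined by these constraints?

y_6 and y_7 share exactly the 2 values {black, brown}; by pigeonhole those values go to them, so strike black, brown from y_1, y_2, y_3.
That leaves y_3 = grey. Eliminate grey elsewhere: y_2, y_5.
y_5 must be purple (only option left). Remove purple from y_2.
That leaves y_2 = teal.
Determined: y_2=teal, y_3=grey, y_5=purple. The other variables each still have more than one consistent value. That makes 3.

3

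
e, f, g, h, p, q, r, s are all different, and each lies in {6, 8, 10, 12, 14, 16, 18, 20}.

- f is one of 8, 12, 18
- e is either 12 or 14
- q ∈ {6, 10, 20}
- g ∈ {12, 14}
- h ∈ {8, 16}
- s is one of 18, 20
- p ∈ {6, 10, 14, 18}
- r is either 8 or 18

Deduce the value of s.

Among the 8 variables, 16 fits only h (and all 8 values in {6, 8, 10, 12, 14, 16, 18, 20} must be used), so h = 16.
e and g share exactly the 2 values {12, 14}; by pigeonhole those values go to them, so strike 12, 14 from f, p.
The 2 variables f and r are confined to {8, 18}, which locks those values in; drop them from p, s.
So s = 20.

20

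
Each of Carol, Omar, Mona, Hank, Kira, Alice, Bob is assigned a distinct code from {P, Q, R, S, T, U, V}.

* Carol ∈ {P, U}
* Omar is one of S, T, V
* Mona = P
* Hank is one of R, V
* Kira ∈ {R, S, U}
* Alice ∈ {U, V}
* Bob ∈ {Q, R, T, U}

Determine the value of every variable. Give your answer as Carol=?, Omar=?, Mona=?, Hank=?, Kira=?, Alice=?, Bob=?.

Carol=U, Omar=T, Mona=P, Hank=R, Kira=S, Alice=V, Bob=Q

Mona's domain is down to {P}, so Mona = P. So Carol can't be P.
Carol's domain is down to {U}, so Carol = U. So Kira, Alice, Bob can't be U.
That leaves Alice = V. Remove V from Omar, Hank.
Hank's domain is down to {R}, so Hank = R. Eliminate R elsewhere: Kira, Bob.
Kira must be S (only option left). Remove S from Omar.
Omar's domain is down to {T}, so Omar = T. So Bob can't be T.
That leaves Bob = Q.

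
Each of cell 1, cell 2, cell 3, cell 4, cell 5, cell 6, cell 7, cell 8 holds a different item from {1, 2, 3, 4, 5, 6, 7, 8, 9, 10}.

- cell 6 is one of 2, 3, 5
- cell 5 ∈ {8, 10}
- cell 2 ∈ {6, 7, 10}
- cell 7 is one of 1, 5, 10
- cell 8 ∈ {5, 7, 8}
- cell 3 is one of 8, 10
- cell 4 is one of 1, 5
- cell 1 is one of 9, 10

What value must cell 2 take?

The 2 variables cell 3 and cell 5 are confined to {8, 10}, which locks those values in; drop them from cell 1, cell 2, cell 7, cell 8.
cell 1's domain is down to {9}, so cell 1 = 9.
cell 4 and cell 7 share exactly the 2 values {1, 5}; by pigeonhole those values go to them, so strike 1, 5 from cell 6, cell 8.
cell 8's domain is down to {7}, so cell 8 = 7. Eliminate 7 elsewhere: cell 2.
So cell 2 = 6.

6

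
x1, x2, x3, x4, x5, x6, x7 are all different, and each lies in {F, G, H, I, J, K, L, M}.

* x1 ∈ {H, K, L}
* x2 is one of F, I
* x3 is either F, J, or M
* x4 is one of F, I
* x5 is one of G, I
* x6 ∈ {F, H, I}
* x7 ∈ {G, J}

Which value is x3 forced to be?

M

x2 and x4 share exactly the 2 values {F, I}; by pigeonhole those values go to them, so strike F, I from x3, x5, x6.
x5 must be G (only option left). Eliminate G elsewhere: x7.
x6 has just one choice, so x6 = H. Eliminate H elsewhere: x1.
That leaves x7 = J. Remove J from x3.
So x3 = M.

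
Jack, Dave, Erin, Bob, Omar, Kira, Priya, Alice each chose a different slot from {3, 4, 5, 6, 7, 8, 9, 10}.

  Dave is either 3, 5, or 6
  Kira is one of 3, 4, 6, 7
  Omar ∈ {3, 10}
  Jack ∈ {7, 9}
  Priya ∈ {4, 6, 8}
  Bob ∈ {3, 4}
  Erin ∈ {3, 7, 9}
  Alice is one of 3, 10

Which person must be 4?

Bob

Among the 8 variables, 5 fits only Dave (and all 8 values in {3, 4, 5, 6, 7, 8, 9, 10} must be used), so Dave = 5.
The 7 still-open variables together cover exactly {3, 4, 6, 7, 8, 9, 10} — 7 values for 7 variables — and 8 appears only in Priya's list, so Priya = 8.
The 6 still-open variables draw from only 6 values {3, 4, 6, 7, 9, 10}, so each is used; only Kira can be 6, hence Kira = 6.
Among the 5 still-open variables, 4 fits only Bob (and all 5 values in {3, 4, 7, 9, 10} must be used), so Bob = 4.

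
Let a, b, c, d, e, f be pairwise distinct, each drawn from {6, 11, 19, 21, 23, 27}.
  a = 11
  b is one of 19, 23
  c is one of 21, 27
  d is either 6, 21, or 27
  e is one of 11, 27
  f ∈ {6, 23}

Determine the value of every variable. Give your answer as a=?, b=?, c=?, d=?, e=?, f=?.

a must be 11 (only option left). Eliminate 11 elsewhere: e.
That leaves e = 27. Eliminate 27 elsewhere: c, d.
c must be 21 (only option left). Eliminate 21 elsewhere: d.
d's domain is down to {6}, so d = 6. Eliminate 6 elsewhere: f.
f must be 23 (only option left). So b can't be 23.
b must be 19 (only option left).

a=11, b=19, c=21, d=6, e=27, f=23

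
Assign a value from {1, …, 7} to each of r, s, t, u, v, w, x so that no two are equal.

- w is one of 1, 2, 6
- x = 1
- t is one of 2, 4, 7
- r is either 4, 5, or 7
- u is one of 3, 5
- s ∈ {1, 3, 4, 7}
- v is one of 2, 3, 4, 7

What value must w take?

6

x must be 1 (only option left). Remove 1 from s, w.
The 6 still-open variables draw from only 6 values {2, 3, 4, 5, 6, 7}, so each is used; only w can be 6, hence w = 6.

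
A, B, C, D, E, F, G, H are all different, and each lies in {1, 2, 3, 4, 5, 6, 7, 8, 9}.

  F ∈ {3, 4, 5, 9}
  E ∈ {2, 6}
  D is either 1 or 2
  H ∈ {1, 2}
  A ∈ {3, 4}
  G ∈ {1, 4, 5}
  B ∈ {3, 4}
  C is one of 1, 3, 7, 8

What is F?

The 2 variables A and B are confined to {3, 4}, which locks those values in; drop them from C, F, G.
The 2 variables D and H are confined to {1, 2}, which locks those values in; drop them from C, E, G.
That leaves E = 6.
That leaves G = 5. So F can't be 5.
So F = 9.

9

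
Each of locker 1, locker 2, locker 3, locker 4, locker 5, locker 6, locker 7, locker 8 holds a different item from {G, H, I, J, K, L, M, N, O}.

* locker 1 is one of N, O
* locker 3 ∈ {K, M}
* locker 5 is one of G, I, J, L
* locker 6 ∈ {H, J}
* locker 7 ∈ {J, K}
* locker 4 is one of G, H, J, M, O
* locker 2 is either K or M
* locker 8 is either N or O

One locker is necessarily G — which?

The 2 variables locker 1 and locker 8 are confined to {N, O}, which locks those values in; drop them from locker 4.
locker 2 and locker 3 share exactly the 2 values {K, M}; by pigeonhole those values go to them, so strike K, M from locker 4, locker 7.
locker 7's domain is down to {J}, so locker 7 = J. Remove J from locker 4, locker 5, locker 6.
locker 6's domain is down to {H}, so locker 6 = H. So locker 4 can't be H.
So G goes to locker 4.

locker 4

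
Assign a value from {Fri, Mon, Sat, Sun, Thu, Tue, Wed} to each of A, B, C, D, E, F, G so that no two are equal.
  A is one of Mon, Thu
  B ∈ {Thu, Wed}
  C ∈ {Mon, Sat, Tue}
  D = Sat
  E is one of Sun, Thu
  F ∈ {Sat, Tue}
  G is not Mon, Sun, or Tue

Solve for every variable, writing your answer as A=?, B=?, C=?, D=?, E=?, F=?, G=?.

A=Thu, B=Wed, C=Mon, D=Sat, E=Sun, F=Tue, G=Fri

D's domain is down to {Sat}, so D = Sat. Strike Sat from C, F, G.
F has just one choice, so F = Tue. So C can't be Tue.
C must be Mon (only option left). Remove Mon from A.
That leaves A = Thu. Strike Thu from B, E, G.
That leaves B = Wed. So G can't be Wed.
E has just one choice, so E = Sun.
G must be Fri (only option left).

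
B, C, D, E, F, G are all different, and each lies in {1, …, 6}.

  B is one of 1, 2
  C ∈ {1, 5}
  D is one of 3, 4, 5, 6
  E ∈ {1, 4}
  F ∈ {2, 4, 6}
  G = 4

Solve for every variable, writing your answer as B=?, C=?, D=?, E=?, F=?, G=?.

G has just one choice, so G = 4. So D, E, F can't be 4.
E must be 1 (only option left). So B, C can't be 1.
B must be 2 (only option left). Strike 2 from F.
C must be 5 (only option left). Remove 5 from D.
F must be 6 (only option left). Strike 6 from D.
That leaves D = 3.

B=2, C=5, D=3, E=1, F=6, G=4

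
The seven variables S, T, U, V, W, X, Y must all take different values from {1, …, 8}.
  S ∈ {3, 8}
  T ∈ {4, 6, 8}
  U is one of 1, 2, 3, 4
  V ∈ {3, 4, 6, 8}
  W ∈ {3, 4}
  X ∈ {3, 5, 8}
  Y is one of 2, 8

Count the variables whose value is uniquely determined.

3

The 7 variables together cover exactly {1, 2, 3, 4, 5, 6, 8} — 7 values for 7 variables — and 1 appears only in U's list, so U = 1.
The 6 still-open variables draw from only 6 values {2, 3, 4, 5, 6, 8}, so each is used; only Y can be 2, hence Y = 2.
The 5 still-open variables draw from only 5 values {3, 4, 5, 6, 8}, so each is used; only X can be 5, hence X = 5.
Determined: U=1, X=5, Y=2. The other variables each still have more than one consistent value. That makes 3.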